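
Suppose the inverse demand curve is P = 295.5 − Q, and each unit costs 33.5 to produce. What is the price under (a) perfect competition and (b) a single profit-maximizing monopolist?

Competition: P = 33.5; Monopoly: P = 164.5

Competitive firms price at marginal cost: P = 33.5, giving Q = 262.
Monopoly sets MR = MC: 295.5 − 2Q = 33.5 ⇒ Q = 131, P = 295.5 − 131 = 164.5.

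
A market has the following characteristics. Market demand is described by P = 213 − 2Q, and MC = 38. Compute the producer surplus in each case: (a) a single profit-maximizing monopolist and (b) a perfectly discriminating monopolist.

Monopoly: PS = 3828.125; Perfect PD: PS = 7656.25

Monopoly sets MR = MC: 213 − 4Q = 38 ⇒ Q = 43.75, P = 213 − 2·43.75 = 125.5.
PS = (125.5 − 38)·43.75 = 3828.125.
Under first-degree price discrimination the firm charges each unit its demand price and produces up to where P = MC, i.e. Q = 87.5. Consumer surplus is zero; producer surplus equals total surplus.
PS = ½·(213 − 38)·87.5 = 7656.25.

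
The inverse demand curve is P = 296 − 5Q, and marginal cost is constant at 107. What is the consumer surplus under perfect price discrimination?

CS = 0

With perfect price discrimination, output is the efficient level Q = 37.8 (where demand meets MC), but every buyer pays their willingness to pay: CS = 0 and PS = total surplus.
CS = 0.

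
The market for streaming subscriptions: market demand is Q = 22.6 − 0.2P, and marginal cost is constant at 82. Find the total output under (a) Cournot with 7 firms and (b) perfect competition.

Cournot: Q = 5.425; Competition: Q = 6.2

Inverting demand: P = 113 − 5Q.
Cournot with 7 identical firms: the symmetric best-response condition is 113 − 40q = 82. Each firm produces q = 0.775, total output Q = 5.425, price P = 85.875.
Competitive firms price at marginal cost: P = 82, giving Q = 6.2.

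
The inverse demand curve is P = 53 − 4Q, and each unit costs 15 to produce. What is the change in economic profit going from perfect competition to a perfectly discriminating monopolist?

π rises by 180.5

Under competition P = MC = 15, so Q = (53 − 15)/4 = 9.5.
Profit = (15 − 15)·9.5 = 0.
Under first-degree price discrimination the firm charges each unit its demand price and produces up to where P = MC, i.e. Q = 9.5. Consumer surplus is zero; producer surplus equals total surplus.
PS equals the full surplus area, 180.5. Profit = 180.5 = 180.5.
Change in economic profit: 180.5 − 0 = 180.5.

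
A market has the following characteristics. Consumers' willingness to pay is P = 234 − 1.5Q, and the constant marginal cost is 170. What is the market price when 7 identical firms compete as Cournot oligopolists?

With 7 symmetric Cournot firms, each firm's FOC gives 234 − 12q = 170, so q = 16/3, Q = 7·16/3 = 112/3, and P = 178.

P = 178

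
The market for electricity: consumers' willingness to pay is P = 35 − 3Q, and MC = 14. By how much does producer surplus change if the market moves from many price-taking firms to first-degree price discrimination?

Producer surplus rises by 73.5

Under competition P = MC = 14, so Q = (35 − 14)/3 = 7.
PS = (14 − 14)·7 = 0.
Under first-degree price discrimination the firm charges each unit its demand price and produces up to where P = MC, i.e. Q = 7. Consumer surplus is zero; producer surplus equals total surplus.
PS = ½·(35 − 14)·7 = 73.5.
Change in producer surplus: 73.5 − 0 = 73.5.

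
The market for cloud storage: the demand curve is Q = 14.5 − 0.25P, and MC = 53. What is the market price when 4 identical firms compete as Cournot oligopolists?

Inverting demand: P = 58 − 4Q.
Cournot with 4 identical firms: the symmetric best-response condition is 58 − 20q = 53. Each firm produces q = 0.25, total output Q = 1, price P = 54.

P = 54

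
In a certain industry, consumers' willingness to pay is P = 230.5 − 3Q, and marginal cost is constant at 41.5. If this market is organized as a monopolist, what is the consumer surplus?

CS = 1488.375

The monopolist equates marginal revenue to marginal cost: 230.5 − 6Q = 41.5, so Q = 31.5. From demand, P = 136.
CS = ½·(230.5 − 136)·31.5 = 1488.375.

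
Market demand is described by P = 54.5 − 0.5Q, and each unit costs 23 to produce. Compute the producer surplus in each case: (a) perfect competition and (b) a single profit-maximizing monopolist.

Competition: PS = 0; Monopoly: PS = 496.125

Under competition P = MC = 23, so Q = (54.5 − 23)/0.5 = 63.
PS = (23 − 23)·63 = 0.
The monopolist equates marginal revenue to marginal cost: 54.5 − Q = 23, so Q = 31.5. From demand, P = 38.75.
PS = (38.75 − 23)·31.5 = 496.125.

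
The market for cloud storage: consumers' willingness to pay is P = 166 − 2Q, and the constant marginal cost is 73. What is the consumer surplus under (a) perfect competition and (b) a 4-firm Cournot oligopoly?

Competition: CS = 2162.25; Cournot: CS = 1383.84

Competitive firms price at marginal cost: P = 73, giving Q = 46.5.
CS = ½·(166 − 73)·46.5 = 2162.25.
Cournot with 4 identical firms: the symmetric best-response condition is 166 − 10q = 73. Each firm produces q = 9.3, total output Q = 37.2, price P = 91.6.
CS = ½·(166 − 91.6)·37.2 = 1383.84.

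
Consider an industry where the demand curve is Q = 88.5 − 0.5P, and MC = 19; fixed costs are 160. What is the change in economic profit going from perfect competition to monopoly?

π rises by 3120.5

Inverting demand: P = 177 − 2Q.
Under competition P = MC = 19, so Q = (177 − 19)/2 = 79.
Profit = (19 − 19)·79 − 160 = −160.
The monopolist equates marginal revenue to marginal cost: 177 − 4Q = 19, so Q = 39.5. From demand, P = 98.
Profit = (98 − 19)·39.5 − 160 = 2960.5.
Change in economic profit: 2960.5 − −160 = 3120.5.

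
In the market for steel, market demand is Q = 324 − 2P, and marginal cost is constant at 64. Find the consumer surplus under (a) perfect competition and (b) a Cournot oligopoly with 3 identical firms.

Competition: CS = 9604; Cournot: CS = 5402.25

Inverting demand: P = 162 − 0.5Q.
Competitive firms price at marginal cost: P = 64, giving Q = 196.
CS = ½·(162 − 64)·196 = 9604.
In a 3-firm Cournot equilibrium, symmetry and the first-order condition give q = (162 − 64)/(2) = 49. So Q = 147 and P = 88.5.
CS = ½·(162 − 88.5)·147 = 5402.25.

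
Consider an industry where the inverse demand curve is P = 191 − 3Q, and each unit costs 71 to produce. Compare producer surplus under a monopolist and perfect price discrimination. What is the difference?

Producer surplus rises by 1200

The monopolist equates marginal revenue to marginal cost: 191 − 6Q = 71, so Q = 20. From demand, P = 131.
PS = (131 − 71)·20 = 1200.
With perfect price discrimination, output is the efficient level Q = 40 (where demand meets MC), but every buyer pays their willingness to pay: CS = 0 and PS = total surplus.
PS = ½·(191 − 71)·40 = 2400.
Change in producer surplus: 2400 − 1200 = 1200.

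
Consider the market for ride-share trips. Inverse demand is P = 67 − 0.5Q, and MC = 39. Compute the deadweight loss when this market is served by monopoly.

DWL = 196

Perfect competition: P = MC = 39, so 67 − 0.5Q = 39 and Q = 56.
Monopoly sets MR = MC: 67 − Q = 39 ⇒ Q = 28, P = 67 − 0.5·28 = 53.
DWL is the triangle between Q = 28 and Q = 56: ½·(56 − 28)·(53 − 39) = 196.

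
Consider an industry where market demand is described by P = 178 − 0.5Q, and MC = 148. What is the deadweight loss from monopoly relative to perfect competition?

DWL = 225

Under competition P = MC = 148, so Q = (178 − 148)/0.5 = 60.
The monopolist equates marginal revenue to marginal cost: 178 − Q = 148, so Q = 30. From demand, P = 163.
DWL is the triangle between Q = 30 and Q = 60: ½·(60 − 30)·(163 − 148) = 225.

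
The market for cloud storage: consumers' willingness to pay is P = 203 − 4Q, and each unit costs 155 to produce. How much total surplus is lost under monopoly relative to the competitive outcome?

Competitive firms price at marginal cost: P = 155, giving Q = 12.
The monopolist equates marginal revenue to marginal cost: 203 − 8Q = 155, so Q = 6. From demand, P = 179.
DWL is the triangle between Q = 6 and Q = 12: ½·(12 − 6)·(179 − 155) = 72.

DWL = 72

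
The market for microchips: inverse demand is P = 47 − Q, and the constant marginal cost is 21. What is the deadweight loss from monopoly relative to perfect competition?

Competitive firms price at marginal cost: P = 21, giving Q = 26.
A monopolist chooses Q where MR = MC. MR = 47 − 2Q; setting this equal to 21 gives Q = 13 and P = 34.
DWL is the triangle between Q = 13 and Q = 26: ½·(26 − 13)·(34 − 21) = 84.5.

DWL = 84.5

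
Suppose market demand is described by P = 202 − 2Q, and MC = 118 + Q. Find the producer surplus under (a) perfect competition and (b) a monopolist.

Competitive equilibrium sets price equal to marginal cost: 202 − 2Q = 118 + Q, so Q = 28 and P = 146.
PS = P·Q − VC(Q) = 146·28 − (118·28 + ½·1·28²) = 392.
The monopolist equates marginal revenue to marginal cost: 202 − 4Q = 118 + Q, so Q = 16.8. From demand, P = 168.4.
PS = P·Q − VC(Q) = 168.4·16.8 − (118·16.8 + ½·1·16.8²) = 705.6.

Competition: PS = 392; Monopoly: PS = 705.6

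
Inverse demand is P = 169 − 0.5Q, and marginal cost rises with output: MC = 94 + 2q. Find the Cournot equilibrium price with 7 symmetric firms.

Cournot with 7 identical firms: the symmetric best-response condition is 169 − 4q = 94 + 2q. Each firm produces q = 12.5, total output Q = 87.5, price P = 125.25.

P = 125.25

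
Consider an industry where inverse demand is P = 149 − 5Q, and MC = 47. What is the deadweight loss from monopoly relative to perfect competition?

DWL = 260.1

Perfect competition: P = MC = 47, so 149 − 5Q = 47 and Q = 20.4.
The monopolist equates marginal revenue to marginal cost: 149 − 10Q = 47, so Q = 10.2. From demand, P = 98.
DWL is the triangle between Q = 10.2 and Q = 20.4: ½·(20.4 − 10.2)·(98 − 47) = 260.1.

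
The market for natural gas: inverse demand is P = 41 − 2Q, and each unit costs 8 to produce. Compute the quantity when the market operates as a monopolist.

A monopolist chooses Q where MR = MC. MR = 41 − 4Q; setting this equal to 8 gives Q = 8.25 and P = 24.5.

Q = 8.25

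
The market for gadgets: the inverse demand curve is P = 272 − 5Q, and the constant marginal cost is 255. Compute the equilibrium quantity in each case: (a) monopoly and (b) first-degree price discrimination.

Monopoly: Q = 1.7; Perfect PD: Q = 3.4

Monopoly sets MR = MC: 272 − 10Q = 255 ⇒ Q = 1.7, P = 272 − 5·1.7 = 263.5.
A perfectly discriminating monopolist sells every unit with P(Q) ≥ MC(Q), so output equals the competitive quantity Q = 3.4. Each buyer pays their reservation price, so CS = 0 and the firm captures all surplus.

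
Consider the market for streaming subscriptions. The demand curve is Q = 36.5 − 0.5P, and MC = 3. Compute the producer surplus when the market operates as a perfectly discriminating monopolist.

Inverting demand: P = 73 − 2Q.
With perfect price discrimination, output is the efficient level Q = 35 (where demand meets MC), but every buyer pays their willingness to pay: CS = 0 and PS = total surplus.
PS = ½·(73 − 3)·35 = 1225.

PS = 1225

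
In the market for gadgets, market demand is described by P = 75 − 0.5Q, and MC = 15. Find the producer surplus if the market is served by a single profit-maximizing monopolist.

PS = 1800

A monopolist chooses Q where MR = MC. MR = 75 − Q; setting this equal to 15 gives Q = 60 and P = 45.
PS = (45 − 15)·60 = 1800.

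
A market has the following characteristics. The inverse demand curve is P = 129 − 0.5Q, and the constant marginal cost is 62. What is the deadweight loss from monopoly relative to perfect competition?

DWL = 1122.25

Competitive firms price at marginal cost: P = 62, giving Q = 134.
The monopolist equates marginal revenue to marginal cost: 129 − Q = 62, so Q = 67. From demand, P = 95.5.
DWL is the triangle between Q = 67 and Q = 134: ½·(134 − 67)·(95.5 − 62) = 1122.25.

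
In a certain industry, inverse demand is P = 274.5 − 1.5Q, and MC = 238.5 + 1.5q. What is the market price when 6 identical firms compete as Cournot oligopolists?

P = 247.5

Cournot with 6 identical firms: the symmetric best-response condition is 274.5 − 10.5q = 238.5 + 1.5q. Each firm produces q = 3, total output Q = 18, price P = 247.5.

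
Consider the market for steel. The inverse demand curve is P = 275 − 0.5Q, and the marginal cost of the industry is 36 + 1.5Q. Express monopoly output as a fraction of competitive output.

Monopoly sets MR = MC: 275 − Q = 36 + 1.5Q ⇒ Q = 95.6, P = 275 − 0.5·95.6 = 227.2.
Competitive equilibrium sets price equal to marginal cost: 275 − 0.5Q = 36 + 1.5Q, so Q = 119.5 and P = 215.25.
Ratio Q_m/Q_c = 95.6/119.5 = 0.8.

Q_m/Q_c = 0.8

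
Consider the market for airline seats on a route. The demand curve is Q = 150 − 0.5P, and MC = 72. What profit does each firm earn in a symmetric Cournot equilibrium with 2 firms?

π_i = 2888

Inverting demand: P = 300 − 2Q.
Cournot with 2 identical firms: the symmetric best-response condition is 300 − 6q = 72. Each firm produces q = 38, total output Q = 76, price P = 148.
Each firm's profit = (148 − 72)·38 = 2888.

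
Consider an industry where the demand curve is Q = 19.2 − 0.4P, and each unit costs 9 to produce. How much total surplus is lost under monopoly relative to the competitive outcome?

DWL = 76.05

Inverting demand: P = 48 − 2.5Q.
Perfect competition: P = MC = 9, so 48 − 2.5Q = 9 and Q = 15.6.
The monopolist equates marginal revenue to marginal cost: 48 − 5Q = 9, so Q = 7.8. From demand, P = 28.5.
DWL is the triangle between Q = 7.8 and Q = 15.6: ½·(15.6 − 7.8)·(28.5 − 9) = 76.05.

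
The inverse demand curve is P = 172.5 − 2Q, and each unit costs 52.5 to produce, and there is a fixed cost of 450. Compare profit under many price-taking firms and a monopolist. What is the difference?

Profit rises by 1800

Perfect competition: P = MC = 52.5, so 172.5 − 2Q = 52.5 and Q = 60.
Profit = (52.5 − 52.5)·60 − 450 = −450.
The monopolist equates marginal revenue to marginal cost: 172.5 − 4Q = 52.5, so Q = 30. From demand, P = 112.5.
Profit = (112.5 − 52.5)·30 − 450 = 1350.
Change in profit: 1350 − −450 = 1800.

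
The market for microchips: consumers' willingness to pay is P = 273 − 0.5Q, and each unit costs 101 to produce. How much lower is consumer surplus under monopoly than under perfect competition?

CS falls by 22188

Perfect competition: P = MC = 101, so 273 − 0.5Q = 101 and Q = 344.
CS = ½·(273 − 101)·344 = 29584.
A monopolist chooses Q where MR = MC. MR = 273 − Q; setting this equal to 101 gives Q = 172 and P = 187.
CS = ½·(273 − 187)·172 = 7396.
Change in consumer surplus: 7396 − 29584 = −22188.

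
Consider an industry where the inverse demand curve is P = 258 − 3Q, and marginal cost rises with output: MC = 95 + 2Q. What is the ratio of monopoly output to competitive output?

Q_m/Q_c = 0.625

A monopolist chooses Q where MR = MC. MR = 258 − 6Q; setting this equal to 95 + 2Q gives Q = 20.375 and P = 196.875.
Competitive equilibrium sets price equal to marginal cost: 258 − 3Q = 95 + 2Q, so Q = 32.6 and P = 160.2.
Ratio Q_m/Q_c = 20.375/32.6 = 0.625.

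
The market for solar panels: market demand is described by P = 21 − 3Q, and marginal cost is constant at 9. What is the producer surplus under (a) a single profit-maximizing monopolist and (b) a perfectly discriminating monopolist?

The monopolist equates marginal revenue to marginal cost: 21 − 6Q = 9, so Q = 2. From demand, P = 15.
PS = (15 − 9)·2 = 12.
Under first-degree price discrimination the firm charges each unit its demand price and produces up to where P = MC, i.e. Q = 4. Consumer surplus is zero; producer surplus equals total surplus.
PS = ½·(21 − 9)·4 = 24.

Monopoly: PS = 12; Perfect PD: PS = 24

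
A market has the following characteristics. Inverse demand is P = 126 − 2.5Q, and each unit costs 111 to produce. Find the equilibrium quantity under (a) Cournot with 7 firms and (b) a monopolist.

In a 7-firm Cournot equilibrium, symmetry and the first-order condition give q = (126 − 111)/(20) = 0.75. So Q = 5.25 and P = 112.875.
Monopoly sets MR = MC: 126 − 5Q = 111 ⇒ Q = 3, P = 126 − 2.5·3 = 118.5.

Cournot: Q = 5.25; Monopoly: Q = 3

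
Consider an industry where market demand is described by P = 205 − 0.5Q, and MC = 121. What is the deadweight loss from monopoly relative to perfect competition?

DWL = 1764

Competitive firms price at marginal cost: P = 121, giving Q = 168.
The monopolist equates marginal revenue to marginal cost: 205 − Q = 121, so Q = 84. From demand, P = 163.
DWL is the triangle between Q = 84 and Q = 168: ½·(168 − 84)·(163 − 121) = 1764.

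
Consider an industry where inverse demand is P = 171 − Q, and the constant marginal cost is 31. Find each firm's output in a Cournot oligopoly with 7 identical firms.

With 7 symmetric Cournot firms, each firm's FOC gives 171 − 8q = 31, so q = 17.5, Q = 7·17.5 = 122.5, and P = 48.5.

q_i = 17.5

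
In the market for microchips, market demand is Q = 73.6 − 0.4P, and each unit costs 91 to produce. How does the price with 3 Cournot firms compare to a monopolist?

Cournot: P = 114.25; Monopoly: P = 137.5

Inverting demand: P = 184 − 2.5Q.
In a 3-firm Cournot equilibrium, symmetry and the first-order condition give q = (184 − 91)/(10) = 9.3. So Q = 27.9 and P = 114.25.
A monopolist chooses Q where MR = MC. MR = 184 − 5Q; setting this equal to 91 gives Q = 18.6 and P = 137.5.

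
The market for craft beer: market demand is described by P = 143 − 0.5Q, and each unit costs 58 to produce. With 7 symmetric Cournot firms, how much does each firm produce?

Cournot with 7 identical firms: the symmetric best-response condition is 143 − 4q = 58. Each firm produces q = 21.25, total output Q = 148.75, price P = 68.625.

q_i = 21.25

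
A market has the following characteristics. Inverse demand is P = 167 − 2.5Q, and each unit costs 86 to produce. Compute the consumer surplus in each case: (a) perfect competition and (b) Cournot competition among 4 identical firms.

Competition: CS = 1312.2; Cournot: CS = 839.808

Perfect competition: P = MC = 86, so 167 − 2.5Q = 86 and Q = 32.4.
CS = ½·(167 − 86)·32.4 = 1312.2.
With 4 symmetric Cournot firms, each firm's FOC gives 167 − 12.5q = 86, so q = 6.48, Q = 4·6.48 = 25.92, and P = 102.2.
CS = ½·(167 − 102.2)·25.92 = 839.808.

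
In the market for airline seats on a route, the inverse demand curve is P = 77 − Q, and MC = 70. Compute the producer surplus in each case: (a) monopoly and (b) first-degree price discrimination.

Monopoly: PS = 12.25; Perfect PD: PS = 24.5

The monopolist equates marginal revenue to marginal cost: 77 − 2Q = 70, so Q = 3.5. From demand, P = 73.5.
PS = (73.5 − 70)·3.5 = 12.25.
With perfect price discrimination, output is the efficient level Q = 7 (where demand meets MC), but every buyer pays their willingness to pay: CS = 0 and PS = total surplus.
PS = ½·(77 − 70)·7 = 24.5.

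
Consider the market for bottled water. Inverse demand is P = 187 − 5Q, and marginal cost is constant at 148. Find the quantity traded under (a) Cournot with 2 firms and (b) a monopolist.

Cournot: Q = 5.2; Monopoly: Q = 3.9

With 2 symmetric Cournot firms, each firm's FOC gives 187 − 15q = 148, so q = 2.6, Q = 2·2.6 = 5.2, and P = 161.
The monopolist equates marginal revenue to marginal cost: 187 − 10Q = 148, so Q = 3.9. From demand, P = 167.5.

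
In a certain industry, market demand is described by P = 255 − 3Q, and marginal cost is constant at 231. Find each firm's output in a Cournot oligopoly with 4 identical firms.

q_i = 1.6

Cournot with 4 identical firms: the symmetric best-response condition is 255 − 15q = 231. Each firm produces q = 1.6, total output Q = 6.4, price P = 235.8.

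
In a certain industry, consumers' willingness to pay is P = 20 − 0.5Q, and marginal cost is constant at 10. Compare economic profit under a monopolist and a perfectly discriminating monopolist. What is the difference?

Economic profit rises by 50

The monopolist equates marginal revenue to marginal cost: 20 − Q = 10, so Q = 10. From demand, P = 15.
Profit = (15 − 10)·10 = 50.
Under first-degree price discrimination the firm charges each unit its demand price and produces up to where P = MC, i.e. Q = 20. Consumer surplus is zero; producer surplus equals total surplus.
PS equals the full surplus area, 100. Profit = 100 = 100.
Change in economic profit: 100 − 50 = 50.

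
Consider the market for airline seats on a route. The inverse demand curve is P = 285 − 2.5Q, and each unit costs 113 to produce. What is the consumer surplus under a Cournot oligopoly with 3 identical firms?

With 3 symmetric Cournot firms, each firm's FOC gives 285 − 10q = 113, so q = 17.2, Q = 3·17.2 = 51.6, and P = 156.
CS = ½·(285 − 156)·51.6 = 3328.2.

CS = 3328.2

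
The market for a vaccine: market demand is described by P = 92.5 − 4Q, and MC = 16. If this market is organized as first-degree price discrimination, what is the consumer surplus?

CS = 0

Under first-degree price discrimination the firm charges each unit its demand price and produces up to where P = MC, i.e. Q = 19.125. Consumer surplus is zero; producer surplus equals total surplus.
CS = 0.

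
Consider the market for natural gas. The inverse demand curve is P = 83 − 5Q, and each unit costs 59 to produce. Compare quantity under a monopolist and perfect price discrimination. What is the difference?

Quantity rises by 2.4

Monopoly sets MR = MC: 83 − 10Q = 59 ⇒ Q = 2.4, P = 83 − 5·2.4 = 71.
With perfect price discrimination, output is the efficient level Q = 4.8 (where demand meets MC), but every buyer pays their willingness to pay: CS = 0 and PS = total surplus.
Change in quantity: 4.8 − 2.4 = 2.4.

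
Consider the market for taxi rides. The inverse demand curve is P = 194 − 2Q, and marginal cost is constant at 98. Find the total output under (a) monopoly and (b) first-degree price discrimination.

Monopoly: Q = 24; Perfect PD: Q = 48

The monopolist equates marginal revenue to marginal cost: 194 − 4Q = 98, so Q = 24. From demand, P = 146.
A perfectly discriminating monopolist sells every unit with P(Q) ≥ MC(Q), so output equals the competitive quantity Q = 48. Each buyer pays their reservation price, so CS = 0 and the firm captures all surplus.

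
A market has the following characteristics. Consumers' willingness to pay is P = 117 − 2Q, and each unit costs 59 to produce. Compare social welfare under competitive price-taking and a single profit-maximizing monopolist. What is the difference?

TS falls by 210.25

Under competition P = MC = 59, so Q = (117 − 59)/2 = 29.
CS = ½·(117 − 59)·29 = 841; PS = (59 − 59)·29 = 0; TS = 841.
A monopolist chooses Q where MR = MC. MR = 117 − 4Q; setting this equal to 59 gives Q = 14.5 and P = 88.
CS = ½·(117 − 88)·14.5 = 210.25; PS = (88 − 59)·14.5 = 420.5; TS = 630.75.
Change in social welfare: 630.75 − 841 = −210.25.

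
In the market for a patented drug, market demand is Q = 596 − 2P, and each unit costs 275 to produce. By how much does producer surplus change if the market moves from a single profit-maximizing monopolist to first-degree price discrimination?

Inverting demand: P = 298 − 0.5Q.
The monopolist equates marginal revenue to marginal cost: 298 − Q = 275, so Q = 23. From demand, P = 286.5.
PS = (286.5 − 275)·23 = 264.5.
A perfectly discriminating monopolist sells every unit with P(Q) ≥ MC(Q), so output equals the competitive quantity Q = 46. Each buyer pays their reservation price, so CS = 0 and the firm captures all surplus.
PS = ½·(298 − 275)·46 = 529.
Change in producer surplus: 529 − 264.5 = 264.5.

PS rises by 264.5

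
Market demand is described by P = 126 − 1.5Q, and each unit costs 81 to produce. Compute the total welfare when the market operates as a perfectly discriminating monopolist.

TS = 675

Under first-degree price discrimination the firm charges each unit its demand price and produces up to where P = MC, i.e. Q = 30. Consumer surplus is zero; producer surplus equals total surplus.
TS = 675 (equal to competitive TS).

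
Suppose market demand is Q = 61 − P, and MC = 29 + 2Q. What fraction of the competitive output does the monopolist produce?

Inverting demand: P = 61 − Q.
The monopolist equates marginal revenue to marginal cost: 61 − 2Q = 29 + 2Q, so Q = 8. From demand, P = 53.
Competitive equilibrium sets price equal to marginal cost: 61 − Q = 29 + 2Q, so Q = 32/3 and P = 151/3.
Ratio Q_m/Q_c = 8/(32/3) = 0.75.

Q_m/Q_c = 0.75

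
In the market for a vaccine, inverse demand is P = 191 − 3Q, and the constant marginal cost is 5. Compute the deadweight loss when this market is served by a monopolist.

DWL = 1441.5

Competitive firms price at marginal cost: P = 5, giving Q = 62.
Monopoly sets MR = MC: 191 − 6Q = 5 ⇒ Q = 31, P = 191 − 3·31 = 98.
DWL is the triangle between Q = 31 and Q = 62: ½·(62 − 31)·(98 − 5) = 1441.5.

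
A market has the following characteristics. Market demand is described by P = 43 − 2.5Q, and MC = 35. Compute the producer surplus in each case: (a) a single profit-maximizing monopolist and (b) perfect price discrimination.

Monopoly: PS = 6.4; Perfect PD: PS = 12.8

The monopolist equates marginal revenue to marginal cost: 43 − 5Q = 35, so Q = 1.6. From demand, P = 39.
PS = (39 − 35)·1.6 = 6.4.
Under first-degree price discrimination the firm charges each unit its demand price and produces up to where P = MC, i.e. Q = 3.2. Consumer surplus is zero; producer surplus equals total surplus.
PS = ½·(43 − 35)·3.2 = 12.8.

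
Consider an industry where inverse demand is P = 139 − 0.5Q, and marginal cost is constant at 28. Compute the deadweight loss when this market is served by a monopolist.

DWL = 3080.25

Competitive firms price at marginal cost: P = 28, giving Q = 222.
Monopoly sets MR = MC: 139 − Q = 28 ⇒ Q = 111, P = 139 − 0.5·111 = 83.5.
DWL is the triangle between Q = 111 and Q = 222: ½·(222 − 111)·(83.5 − 28) = 3080.25.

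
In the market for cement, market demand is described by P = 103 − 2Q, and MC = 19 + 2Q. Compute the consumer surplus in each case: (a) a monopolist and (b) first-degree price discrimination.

A monopolist chooses Q where MR = MC. MR = 103 − 4Q; setting this equal to 19 + 2Q gives Q = 14 and P = 75.
CS = ½·(103 − 75)·14 = 196.
With perfect price discrimination, output is the efficient level Q = 21 (where demand meets MC), but every buyer pays their willingness to pay: CS = 0 and PS = total surplus.
CS = 0.

Monopoly: CS = 196; Perfect PD: CS = 0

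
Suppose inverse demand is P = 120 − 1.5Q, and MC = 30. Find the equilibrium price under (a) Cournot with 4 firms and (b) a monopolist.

Cournot: P = 48; Monopoly: P = 75

With 4 symmetric Cournot firms, each firm's FOC gives 120 − 7.5q = 30, so q = 12, Q = 4·12 = 48, and P = 48.
A monopolist chooses Q where MR = MC. MR = 120 − 3Q; setting this equal to 30 gives Q = 30 and P = 75.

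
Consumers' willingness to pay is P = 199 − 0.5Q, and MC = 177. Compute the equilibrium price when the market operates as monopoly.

A monopolist chooses Q where MR = MC. MR = 199 − Q; setting this equal to 177 gives Q = 22 and P = 188.

P = 188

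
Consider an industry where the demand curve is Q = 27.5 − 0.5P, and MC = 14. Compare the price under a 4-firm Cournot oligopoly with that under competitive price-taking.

Inverting demand: P = 55 − 2Q.
In a 4-firm Cournot equilibrium, symmetry and the first-order condition give q = (55 − 14)/(10) = 4.1. So Q = 16.4 and P = 22.2.
Perfect competition: P = MC = 14, so 55 − 2Q = 14 and Q = 20.5.

Cournot: P = 22.2; Competition: P = 14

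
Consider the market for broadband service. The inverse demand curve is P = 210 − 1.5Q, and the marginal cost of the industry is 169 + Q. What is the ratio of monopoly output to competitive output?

Q_m/Q_c = 0.625

A monopolist chooses Q where MR = MC. MR = 210 − 3Q; setting this equal to 169 + Q gives Q = 10.25 and P = 194.625.
Under competition P = MC: 210 − 1.5Q = 169 + Q ⇒ Q = 16.4, P = 185.4.
Ratio Q_m/Q_c = 10.25/16.4 = 0.625.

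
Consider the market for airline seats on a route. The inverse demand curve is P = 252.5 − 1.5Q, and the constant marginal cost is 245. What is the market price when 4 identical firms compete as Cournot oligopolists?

With 4 symmetric Cournot firms, each firm's FOC gives 252.5 − 7.5q = 245, so q = 1, Q = 4·1 = 4, and P = 246.5.

P = 246.5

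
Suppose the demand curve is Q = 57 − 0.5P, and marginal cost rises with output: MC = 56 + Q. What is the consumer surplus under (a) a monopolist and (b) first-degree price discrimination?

Monopoly: CS = 134.56; Perfect PD: CS = 0

Inverting demand: P = 114 − 2Q.
A monopolist chooses Q where MR = MC. MR = 114 − 4Q; setting this equal to 56 + Q gives Q = 11.6 and P = 90.8.
CS = ½·(114 − 90.8)·11.6 = 134.56.
With perfect price discrimination, output is the efficient level Q = 58/3 (where demand meets MC), but every buyer pays their willingness to pay: CS = 0 and PS = total surplus.
CS = 0.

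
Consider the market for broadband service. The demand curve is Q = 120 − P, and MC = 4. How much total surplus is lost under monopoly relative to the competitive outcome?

DWL = 1682

Inverting demand: P = 120 − Q.
Competitive firms price at marginal cost: P = 4, giving Q = 116.
The monopolist equates marginal revenue to marginal cost: 120 − 2Q = 4, so Q = 58. From demand, P = 62.
DWL is the triangle between Q = 58 and Q = 116: ½·(116 − 58)·(62 − 4) = 1682.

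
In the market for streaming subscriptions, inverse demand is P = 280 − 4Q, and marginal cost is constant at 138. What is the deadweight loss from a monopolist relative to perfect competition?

DWL = 630.125

Under competition P = MC = 138, so Q = (280 − 138)/4 = 35.5.
A monopolist chooses Q where MR = MC. MR = 280 − 8Q; setting this equal to 138 gives Q = 17.75 and P = 209.
DWL is the triangle between Q = 17.75 and Q = 35.5: ½·(35.5 − 17.75)·(209 − 138) = 630.125.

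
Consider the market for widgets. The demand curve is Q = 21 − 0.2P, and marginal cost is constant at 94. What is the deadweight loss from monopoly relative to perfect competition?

DWL = 3.025

Inverting demand: P = 105 − 5Q.
Competitive firms price at marginal cost: P = 94, giving Q = 2.2.
Monopoly sets MR = MC: 105 − 10Q = 94 ⇒ Q = 1.1, P = 105 − 5·1.1 = 99.5.
DWL is the triangle between Q = 1.1 and Q = 2.2: ½·(2.2 − 1.1)·(99.5 − 94) = 3.025.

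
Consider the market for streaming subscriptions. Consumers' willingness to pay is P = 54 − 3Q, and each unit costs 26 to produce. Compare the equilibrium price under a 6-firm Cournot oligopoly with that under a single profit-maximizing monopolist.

Cournot: P = 30; Monopoly: P = 40

Cournot with 6 identical firms: the symmetric best-response condition is 54 − 21q = 26. Each firm produces q = 4/3, total output Q = 8, price P = 30.
The monopolist equates marginal revenue to marginal cost: 54 − 6Q = 26, so Q = 14/3. From demand, P = 40.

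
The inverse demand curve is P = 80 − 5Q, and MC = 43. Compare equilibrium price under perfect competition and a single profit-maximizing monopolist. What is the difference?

Perfect competition: P = MC = 43, so 80 − 5Q = 43 and Q = 7.4.
Monopoly sets MR = MC: 80 − 10Q = 43 ⇒ Q = 3.7, P = 80 − 5·3.7 = 61.5.
Change in equilibrium price: 61.5 − 43 = 18.5.

Equilibrium price rises by 18.5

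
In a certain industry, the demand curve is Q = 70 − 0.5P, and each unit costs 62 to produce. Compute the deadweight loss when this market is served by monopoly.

Inverting demand: P = 140 − 2Q.
Competitive firms price at marginal cost: P = 62, giving Q = 39.
The monopolist equates marginal revenue to marginal cost: 140 − 4Q = 62, so Q = 19.5. From demand, P = 101.
DWL is the triangle between Q = 19.5 and Q = 39: ½·(39 − 19.5)·(101 − 62) = 380.25.

DWL = 380.25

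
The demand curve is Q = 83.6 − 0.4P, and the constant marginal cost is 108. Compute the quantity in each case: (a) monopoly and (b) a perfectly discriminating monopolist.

Monopoly: Q = 20.2; Perfect PD: Q = 40.4

Inverting demand: P = 209 − 2.5Q.
A monopolist chooses Q where MR = MC. MR = 209 − 5Q; setting this equal to 108 gives Q = 20.2 and P = 158.5.
Under first-degree price discrimination the firm charges each unit its demand price and produces up to where P = MC, i.e. Q = 40.4. Consumer surplus is zero; producer surplus equals total surplus.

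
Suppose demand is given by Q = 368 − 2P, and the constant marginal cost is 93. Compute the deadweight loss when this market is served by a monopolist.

DWL = 2070.25

Inverting demand: P = 184 − 0.5Q.
Under competition P = MC = 93, so Q = (184 − 93)/0.5 = 182.
A monopolist chooses Q where MR = MC. MR = 184 − Q; setting this equal to 93 gives Q = 91 and P = 138.5.
DWL is the triangle between Q = 91 and Q = 182: ½·(182 − 91)·(138.5 − 93) = 2070.25.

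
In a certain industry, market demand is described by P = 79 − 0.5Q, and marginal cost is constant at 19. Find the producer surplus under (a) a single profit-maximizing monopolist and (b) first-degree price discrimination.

Monopoly sets MR = MC: 79 − Q = 19 ⇒ Q = 60, P = 79 − 0.5·60 = 49.
PS = (49 − 19)·60 = 1800.
Under first-degree price discrimination the firm charges each unit its demand price and produces up to where P = MC, i.e. Q = 120. Consumer surplus is zero; producer surplus equals total surplus.
PS = ½·(79 − 19)·120 = 3600.

Monopoly: PS = 1800; Perfect PD: PS = 3600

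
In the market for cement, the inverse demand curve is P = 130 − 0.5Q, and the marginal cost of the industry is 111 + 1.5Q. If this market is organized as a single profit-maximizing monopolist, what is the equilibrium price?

Monopoly sets MR = MC: 130 − Q = 111 + 1.5Q ⇒ Q = 7.6, P = 130 − 0.5·7.6 = 126.2.

P = 126.2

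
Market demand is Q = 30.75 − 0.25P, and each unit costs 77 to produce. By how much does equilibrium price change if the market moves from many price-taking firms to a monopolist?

Inverting demand: P = 123 − 4Q.
Under competition P = MC = 77, so Q = (123 − 77)/4 = 11.5.
A monopolist chooses Q where MR = MC. MR = 123 − 8Q; setting this equal to 77 gives Q = 5.75 and P = 100.
Change in equilibrium price: 100 − 77 = 23.

P rises by 23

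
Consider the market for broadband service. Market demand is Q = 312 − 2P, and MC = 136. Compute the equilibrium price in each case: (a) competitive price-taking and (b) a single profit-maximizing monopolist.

Inverting demand: P = 156 − 0.5Q.
Perfect competition: P = MC = 136, so 156 − 0.5Q = 136 and Q = 40.
A monopolist chooses Q where MR = MC. MR = 156 − Q; setting this equal to 136 gives Q = 20 and P = 146.

Competition: P = 136; Monopoly: P = 146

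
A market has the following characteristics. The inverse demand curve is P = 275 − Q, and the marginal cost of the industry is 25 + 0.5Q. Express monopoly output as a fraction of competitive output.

A monopolist chooses Q where MR = MC. MR = 275 − 2Q; setting this equal to 25 + 0.5Q gives Q = 100 and P = 175.
Competitive equilibrium sets price equal to marginal cost: 275 − Q = 25 + 0.5Q, so Q = 500/3 and P = 325/3.
Ratio Q_m/Q_c = 100/(500/3) = 0.6.

Q_m/Q_c = 0.6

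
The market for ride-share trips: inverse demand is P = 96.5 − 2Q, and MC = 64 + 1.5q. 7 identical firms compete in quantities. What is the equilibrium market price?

Cournot with 7 identical firms: the symmetric best-response condition is 96.5 − 16q = 64 + 1.5q. Each firm produces q = 13/7, total output Q = 13, price P = 70.5.

P = 70.5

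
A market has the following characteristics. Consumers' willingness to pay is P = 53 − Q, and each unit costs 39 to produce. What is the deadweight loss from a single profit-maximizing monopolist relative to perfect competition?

DWL = 24.5

Perfect competition: P = MC = 39, so 53 − Q = 39 and Q = 14.
A monopolist chooses Q where MR = MC. MR = 53 − 2Q; setting this equal to 39 gives Q = 7 and P = 46.
DWL is the triangle between Q = 7 and Q = 14: ½·(14 − 7)·(46 − 39) = 24.5.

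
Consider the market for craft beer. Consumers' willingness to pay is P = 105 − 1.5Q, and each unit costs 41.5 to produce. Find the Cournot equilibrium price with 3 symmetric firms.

In a 3-firm Cournot equilibrium, symmetry and the first-order condition give q = (105 − 41.5)/(6) = 127/12. So Q = 31.75 and P = 57.375.

P = 57.375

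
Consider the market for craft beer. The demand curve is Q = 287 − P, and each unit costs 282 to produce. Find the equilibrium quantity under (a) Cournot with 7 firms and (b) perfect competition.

Cournot: Q = 4.375; Competition: Q = 5

Inverting demand: P = 287 − Q.
With 7 symmetric Cournot firms, each firm's FOC gives 287 − 8q = 282, so q = 0.625, Q = 7·0.625 = 4.375, and P = 282.625.
Perfect competition: P = MC = 282, so 287 − Q = 282 and Q = 5.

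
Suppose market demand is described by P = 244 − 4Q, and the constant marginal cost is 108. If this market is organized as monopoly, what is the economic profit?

Profit = 1156

A monopolist chooses Q where MR = MC. MR = 244 − 8Q; setting this equal to 108 gives Q = 17 and P = 176.
Profit = (176 − 108)·17 = 1156.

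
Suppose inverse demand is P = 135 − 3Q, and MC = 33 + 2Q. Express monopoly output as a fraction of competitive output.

Q_m/Q_c = 0.625

A monopolist chooses Q where MR = MC. MR = 135 − 6Q; setting this equal to 33 + 2Q gives Q = 12.75 and P = 96.75.
Under competition P = MC: 135 − 3Q = 33 + 2Q ⇒ Q = 20.4, P = 73.8.
Ratio Q_m/Q_c = 12.75/20.4 = 0.625.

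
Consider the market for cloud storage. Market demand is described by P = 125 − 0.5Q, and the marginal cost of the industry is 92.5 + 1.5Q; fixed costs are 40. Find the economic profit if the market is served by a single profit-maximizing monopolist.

Profit = 171.25

Monopoly sets MR = MC: 125 − Q = 92.5 + 1.5Q ⇒ Q = 13, P = 125 − 0.5·13 = 118.5.
Profit = 118.5·13 − (92.5·13 + ½·1.5·13²) − 40 = 171.25.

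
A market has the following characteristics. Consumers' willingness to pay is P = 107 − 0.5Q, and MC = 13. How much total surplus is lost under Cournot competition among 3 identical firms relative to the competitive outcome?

DWL = 552.25

Under competition P = MC = 13, so Q = (107 − 13)/0.5 = 188.
In a 3-firm Cournot equilibrium, symmetry and the first-order condition give q = (107 − 13)/(2) = 47. So Q = 141 and P = 36.5.
DWL is the triangle between Q = 141 and Q = 188: ½·(188 − 141)·(36.5 − 13) = 552.25.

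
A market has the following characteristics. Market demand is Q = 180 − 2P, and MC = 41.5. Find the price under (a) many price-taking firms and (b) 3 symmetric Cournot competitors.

Competition: P = 41.5; Cournot: P = 53.625

Inverting demand: P = 90 − 0.5Q.
Competitive firms price at marginal cost: P = 41.5, giving Q = 97.
With 3 symmetric Cournot firms, each firm's FOC gives 90 − 2q = 41.5, so q = 24.25, Q = 3·24.25 = 72.75, and P = 53.625.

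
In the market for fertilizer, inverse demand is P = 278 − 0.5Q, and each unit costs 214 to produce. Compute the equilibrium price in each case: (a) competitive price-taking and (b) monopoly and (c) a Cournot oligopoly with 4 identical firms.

Competition: P = 214; Monopoly: P = 246; Cournot: P = 226.8

Perfect competition: P = MC = 214, so 278 − 0.5Q = 214 and Q = 128.
The monopolist equates marginal revenue to marginal cost: 278 − Q = 214, so Q = 64. From demand, P = 246.
Cournot with 4 identical firms: the symmetric best-response condition is 278 − 2.5q = 214. Each firm produces q = 25.6, total output Q = 102.4, price P = 226.8.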